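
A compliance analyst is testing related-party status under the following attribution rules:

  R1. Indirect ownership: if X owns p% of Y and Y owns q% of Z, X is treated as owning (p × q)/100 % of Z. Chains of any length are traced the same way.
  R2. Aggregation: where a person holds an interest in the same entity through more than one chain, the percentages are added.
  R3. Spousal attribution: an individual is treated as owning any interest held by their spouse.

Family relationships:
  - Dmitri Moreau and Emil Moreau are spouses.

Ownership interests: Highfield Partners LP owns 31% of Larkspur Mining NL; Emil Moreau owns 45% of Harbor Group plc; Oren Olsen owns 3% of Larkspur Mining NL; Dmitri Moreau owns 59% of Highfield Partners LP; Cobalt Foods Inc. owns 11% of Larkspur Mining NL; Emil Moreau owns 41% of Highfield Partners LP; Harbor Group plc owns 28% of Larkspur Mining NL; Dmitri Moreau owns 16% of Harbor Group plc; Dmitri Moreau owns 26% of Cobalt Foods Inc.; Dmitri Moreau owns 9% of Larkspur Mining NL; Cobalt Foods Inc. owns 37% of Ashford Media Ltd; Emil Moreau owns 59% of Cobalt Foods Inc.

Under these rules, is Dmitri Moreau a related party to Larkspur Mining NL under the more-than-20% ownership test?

By spousal attribution (R3), Dmitri Moreau is treated as also owning Emil Moreau's interest in Harbor Group plc, giving 16% + 45% = 61%.
By spousal attribution (R3), Dmitri Moreau is treated as also owning Emil Moreau's interest in Highfield Partners LP, giving 59% + 41% = 100%.
By spousal attribution (R3), Dmitri Moreau is treated as also owning Emil Moreau's interest in Cobalt Foods Inc, giving 26% + 59% = 85%.
Chain via Harbor Group plc (R1): 61% × 28% = 17.08% of Larkspur Mining NL.
Chain via Highfield Partners LP (R1): 100% × 31% = 31% of Larkspur Mining NL.
Chain via Cobalt Foods Inc. (R1): 85% × 11% = 9.35% of Larkspur Mining NL.
Direct interest in Larkspur Mining NL: 9%.
Aggregating (R2): 17.08% + 31% + 9.35% + 9% = 66.43%.
66.43% exceeds the 20% threshold, so Dmitri is a related party to Larkspur Mining NL.

Yes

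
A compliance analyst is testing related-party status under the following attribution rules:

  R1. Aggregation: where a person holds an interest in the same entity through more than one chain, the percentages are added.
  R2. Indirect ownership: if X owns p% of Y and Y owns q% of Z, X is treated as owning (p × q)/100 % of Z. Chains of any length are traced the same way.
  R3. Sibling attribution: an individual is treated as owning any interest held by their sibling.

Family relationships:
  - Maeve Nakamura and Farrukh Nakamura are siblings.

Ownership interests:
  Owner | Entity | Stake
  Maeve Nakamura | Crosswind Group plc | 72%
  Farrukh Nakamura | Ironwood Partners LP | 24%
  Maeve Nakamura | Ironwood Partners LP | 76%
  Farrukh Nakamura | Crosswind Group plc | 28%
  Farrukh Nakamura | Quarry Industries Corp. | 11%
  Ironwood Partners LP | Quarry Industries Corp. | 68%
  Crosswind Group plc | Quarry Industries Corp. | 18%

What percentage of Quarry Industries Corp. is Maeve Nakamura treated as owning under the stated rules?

97%

By sibling attribution (R3), Maeve Nakamura is treated as also owning Farrukh Nakamura's interest in Crosswind Group plc, giving 72% + 28% = 100%.
By sibling attribution (R3), Maeve Nakamura is treated as also owning Farrukh Nakamura's interest in Ironwood Partners LP, giving 76% + 24% = 100%.
By sibling attribution (R3), Maeve Nakamura is treated as owning Farrukh Nakamura's 11% interest in Quarry Industries Corp.
Chain via Crosswind Group plc (R2): 100% × 18% = 18% of Quarry Industries Corp.
Chain via Ironwood Partners LP (R2): 100% × 68% = 68% of Quarry Industries Corp.
Direct interest in Quarry Industries Corp: 11%.
Aggregating (R1): 18% + 68% + 11% = 97%.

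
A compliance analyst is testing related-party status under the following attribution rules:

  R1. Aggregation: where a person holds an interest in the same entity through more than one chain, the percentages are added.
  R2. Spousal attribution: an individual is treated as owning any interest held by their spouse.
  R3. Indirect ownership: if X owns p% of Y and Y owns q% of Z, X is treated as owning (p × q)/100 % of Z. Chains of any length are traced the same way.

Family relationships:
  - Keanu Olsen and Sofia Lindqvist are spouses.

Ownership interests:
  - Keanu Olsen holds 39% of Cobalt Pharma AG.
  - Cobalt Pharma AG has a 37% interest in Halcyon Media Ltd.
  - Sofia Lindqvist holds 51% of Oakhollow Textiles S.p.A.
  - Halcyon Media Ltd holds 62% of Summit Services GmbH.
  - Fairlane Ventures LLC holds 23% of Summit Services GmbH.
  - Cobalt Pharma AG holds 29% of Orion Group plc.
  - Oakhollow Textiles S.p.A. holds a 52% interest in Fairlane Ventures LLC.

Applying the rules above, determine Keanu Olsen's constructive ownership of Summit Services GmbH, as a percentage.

15.0462%

By spousal attribution (R2), Keanu Olsen is treated as owning Sofia Lindqvist's 51% interest in Oakhollow Textiles S.p.A.
Chain via Cobalt Pharma AG → Halcyon Media Ltd (R3): 39% × 37% × 62% = 8.9466% of Summit Services GmbH.
Chain via Oakhollow Textiles S.p.A. → Fairlane Ventures LLC (R3): 51% × 52% × 23% = 6.0996% of Summit Services GmbH.
Aggregating (R1): 8.9466% + 6.0996% = 15.0462%.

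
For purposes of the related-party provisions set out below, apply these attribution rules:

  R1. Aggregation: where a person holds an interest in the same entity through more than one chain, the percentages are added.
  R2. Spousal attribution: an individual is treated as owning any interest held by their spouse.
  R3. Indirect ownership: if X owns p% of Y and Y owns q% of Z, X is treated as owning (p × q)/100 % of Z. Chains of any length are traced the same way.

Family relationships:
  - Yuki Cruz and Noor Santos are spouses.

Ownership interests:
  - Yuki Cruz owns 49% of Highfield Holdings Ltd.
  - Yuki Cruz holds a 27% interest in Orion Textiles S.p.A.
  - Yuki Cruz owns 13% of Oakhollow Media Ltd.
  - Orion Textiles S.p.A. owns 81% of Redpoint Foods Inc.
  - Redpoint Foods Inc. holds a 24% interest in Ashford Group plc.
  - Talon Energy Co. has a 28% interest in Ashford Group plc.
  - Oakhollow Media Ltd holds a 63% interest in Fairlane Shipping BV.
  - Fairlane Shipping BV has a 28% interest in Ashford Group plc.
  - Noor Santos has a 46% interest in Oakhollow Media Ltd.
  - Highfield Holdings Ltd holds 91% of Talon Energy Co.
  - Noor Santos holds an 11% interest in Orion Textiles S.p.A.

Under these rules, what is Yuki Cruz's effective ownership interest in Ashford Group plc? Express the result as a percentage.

By spousal attribution (R2), Yuki Cruz is treated as also owning Noor Santos's interest in Orion Textiles S.p.A, giving 27% + 11% = 38%.
By spousal attribution (R2), Yuki Cruz is treated as also owning Noor Santos's interest in Oakhollow Media Ltd, giving 13% + 46% = 59%.
Chain via Highfield Holdings Ltd → Talon Energy Co. (R3): 49% × 91% × 28% = 12.4852% of Ashford Group plc.
Chain via Orion Textiles S.p.A. → Redpoint Foods Inc. (R3): 38% × 81% × 24% = 7.3872% of Ashford Group plc.
Chain via Oakhollow Media Ltd → Fairlane Shipping BV (R3): 59% × 63% × 28% = 10.4076% of Ashford Group plc.
Aggregating (R1): 12.4852% + 7.3872% + 10.4076% = 30.28%.

30.28%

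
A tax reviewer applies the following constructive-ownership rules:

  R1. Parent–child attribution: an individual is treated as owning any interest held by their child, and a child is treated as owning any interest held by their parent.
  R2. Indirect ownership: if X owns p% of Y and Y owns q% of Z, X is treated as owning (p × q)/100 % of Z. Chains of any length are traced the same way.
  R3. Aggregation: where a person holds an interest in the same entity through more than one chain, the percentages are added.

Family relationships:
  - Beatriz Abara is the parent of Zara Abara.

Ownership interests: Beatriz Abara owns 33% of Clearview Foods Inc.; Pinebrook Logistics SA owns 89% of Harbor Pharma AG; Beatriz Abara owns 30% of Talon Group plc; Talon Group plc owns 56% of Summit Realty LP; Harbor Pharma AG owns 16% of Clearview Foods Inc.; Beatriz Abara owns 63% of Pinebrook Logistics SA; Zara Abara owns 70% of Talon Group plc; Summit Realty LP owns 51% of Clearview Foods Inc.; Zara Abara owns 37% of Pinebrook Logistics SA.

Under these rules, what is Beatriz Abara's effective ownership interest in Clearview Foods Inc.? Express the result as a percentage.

By parent–child attribution (R1), Beatriz Abara is treated as also owning Zara Abara's interest in Pinebrook Logistics SA, giving 63% + 37% = 100%.
By parent–child attribution (R1), Beatriz Abara is treated as also owning Zara Abara's interest in Talon Group plc, giving 30% + 70% = 100%.
Chain via Pinebrook Logistics SA → Harbor Pharma AG (R2): 100% × 89% × 16% = 14.24% of Clearview Foods Inc.
Chain via Talon Group plc → Summit Realty LP (R2): 100% × 56% × 51% = 28.56% of Clearview Foods Inc.
Direct interest in Clearview Foods Inc: 33%.
Aggregating (R3): 14.24% + 28.56% + 33% = 75.8%.

75.8%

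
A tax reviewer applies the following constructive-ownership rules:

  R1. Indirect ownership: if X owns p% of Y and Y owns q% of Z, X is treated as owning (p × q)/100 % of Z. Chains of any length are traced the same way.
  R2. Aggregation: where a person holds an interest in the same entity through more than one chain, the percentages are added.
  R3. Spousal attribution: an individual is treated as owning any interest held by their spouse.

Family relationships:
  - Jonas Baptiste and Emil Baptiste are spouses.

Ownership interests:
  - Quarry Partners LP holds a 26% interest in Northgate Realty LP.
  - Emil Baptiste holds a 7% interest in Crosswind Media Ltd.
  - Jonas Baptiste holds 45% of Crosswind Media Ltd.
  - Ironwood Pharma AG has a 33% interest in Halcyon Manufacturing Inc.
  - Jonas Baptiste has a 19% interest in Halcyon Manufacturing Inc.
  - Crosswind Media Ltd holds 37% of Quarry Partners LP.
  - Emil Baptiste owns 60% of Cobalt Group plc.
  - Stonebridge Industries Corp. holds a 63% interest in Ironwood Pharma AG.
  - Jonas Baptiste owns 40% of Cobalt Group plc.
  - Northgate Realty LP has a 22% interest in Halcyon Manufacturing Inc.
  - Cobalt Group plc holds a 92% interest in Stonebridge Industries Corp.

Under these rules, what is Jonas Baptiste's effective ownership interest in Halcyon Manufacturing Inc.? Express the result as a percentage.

39.227328%

By spousal attribution (R3), Jonas Baptiste is treated as also owning Emil Baptiste's interest in Crosswind Media Ltd, giving 45% + 7% = 52%.
By spousal attribution (R3), Jonas Baptiste is treated as also owning Emil Baptiste's interest in Cobalt Group plc, giving 40% + 60% = 100%.
Chain via Crosswind Media Ltd → Quarry Partners LP → Northgate Realty LP (R1): 52% × 37% × 26% × 22% = 1.100528% of Halcyon Manufacturing Inc.
Chain via Cobalt Group plc → Stonebridge Industries Corp. → Ironwood Pharma AG (R1): 100% × 92% × 63% × 33% = 19.1268% of Halcyon Manufacturing Inc.
Direct interest in Halcyon Manufacturing Inc: 19%.
Aggregating (R2): 1.100528% + 19.1268% + 19% = 39.227328%.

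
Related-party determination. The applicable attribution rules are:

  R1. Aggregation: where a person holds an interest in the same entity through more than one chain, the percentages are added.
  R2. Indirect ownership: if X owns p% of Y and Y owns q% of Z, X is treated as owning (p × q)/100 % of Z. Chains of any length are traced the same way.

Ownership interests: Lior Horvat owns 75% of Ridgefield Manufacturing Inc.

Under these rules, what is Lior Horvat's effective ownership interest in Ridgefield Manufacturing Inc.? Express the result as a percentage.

Direct interest in Ridgefield Manufacturing Inc: 75%.

75%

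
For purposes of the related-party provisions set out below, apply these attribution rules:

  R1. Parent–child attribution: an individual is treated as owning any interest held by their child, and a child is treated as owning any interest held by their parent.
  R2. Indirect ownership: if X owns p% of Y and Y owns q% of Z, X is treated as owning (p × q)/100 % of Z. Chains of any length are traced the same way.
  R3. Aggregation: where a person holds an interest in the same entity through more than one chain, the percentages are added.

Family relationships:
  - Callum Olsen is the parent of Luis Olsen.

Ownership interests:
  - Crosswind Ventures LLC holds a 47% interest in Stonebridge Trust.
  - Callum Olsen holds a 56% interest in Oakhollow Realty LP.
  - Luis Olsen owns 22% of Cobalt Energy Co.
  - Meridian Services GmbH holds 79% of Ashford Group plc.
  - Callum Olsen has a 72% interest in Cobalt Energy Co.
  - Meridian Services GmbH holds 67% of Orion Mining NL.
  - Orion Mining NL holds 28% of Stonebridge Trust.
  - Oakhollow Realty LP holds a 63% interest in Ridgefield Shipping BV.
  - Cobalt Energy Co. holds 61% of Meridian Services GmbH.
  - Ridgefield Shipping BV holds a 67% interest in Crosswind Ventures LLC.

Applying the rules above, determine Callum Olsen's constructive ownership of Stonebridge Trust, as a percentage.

21.866656%

By parent–child attribution (R1), Callum Olsen is treated as also owning Luis Olsen's interest in Cobalt Energy Co, giving 72% + 22% = 94%.
Chain via Cobalt Energy Co. → Meridian Services GmbH → Orion Mining NL (R2): 94% × 61% × 67% × 28% = 10.756984% of Stonebridge Trust.
Chain via Oakhollow Realty LP → Ridgefield Shipping BV → Crosswind Ventures LLC (R2): 56% × 63% × 67% × 47% = 11.109672% of Stonebridge Trust.
Aggregating (R3): 10.756984% + 11.109672% = 21.866656%.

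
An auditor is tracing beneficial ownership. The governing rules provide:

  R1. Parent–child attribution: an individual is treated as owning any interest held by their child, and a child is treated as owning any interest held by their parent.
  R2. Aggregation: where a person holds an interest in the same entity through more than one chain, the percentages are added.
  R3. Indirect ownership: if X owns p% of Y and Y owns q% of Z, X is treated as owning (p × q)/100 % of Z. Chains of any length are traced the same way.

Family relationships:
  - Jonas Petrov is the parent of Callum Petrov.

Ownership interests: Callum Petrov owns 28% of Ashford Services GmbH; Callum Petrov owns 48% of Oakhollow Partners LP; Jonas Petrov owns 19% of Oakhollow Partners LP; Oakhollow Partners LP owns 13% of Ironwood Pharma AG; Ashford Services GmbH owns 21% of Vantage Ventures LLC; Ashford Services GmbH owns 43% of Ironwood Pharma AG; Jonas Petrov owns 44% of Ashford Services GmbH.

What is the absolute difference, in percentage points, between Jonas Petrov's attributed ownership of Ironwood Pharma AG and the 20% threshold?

By parent–child attribution (R1), Jonas Petrov is treated as also owning Callum Petrov's interest in Oakhollow Partners LP, giving 19% + 48% = 67%.
By parent–child attribution (R1), Jonas Petrov is treated as also owning Callum Petrov's interest in Ashford Services GmbH, giving 44% + 28% = 72%.
Chain via Oakhollow Partners LP (R3): 67% × 13% = 8.71% of Ironwood Pharma AG.
Chain via Ashford Services GmbH (R3): 72% × 43% = 30.96% of Ironwood Pharma AG.
Aggregating (R2): 8.71% + 30.96% = 39.67%.
39.67% exceeds the 20% threshold by 19.67 percentage points.

19.67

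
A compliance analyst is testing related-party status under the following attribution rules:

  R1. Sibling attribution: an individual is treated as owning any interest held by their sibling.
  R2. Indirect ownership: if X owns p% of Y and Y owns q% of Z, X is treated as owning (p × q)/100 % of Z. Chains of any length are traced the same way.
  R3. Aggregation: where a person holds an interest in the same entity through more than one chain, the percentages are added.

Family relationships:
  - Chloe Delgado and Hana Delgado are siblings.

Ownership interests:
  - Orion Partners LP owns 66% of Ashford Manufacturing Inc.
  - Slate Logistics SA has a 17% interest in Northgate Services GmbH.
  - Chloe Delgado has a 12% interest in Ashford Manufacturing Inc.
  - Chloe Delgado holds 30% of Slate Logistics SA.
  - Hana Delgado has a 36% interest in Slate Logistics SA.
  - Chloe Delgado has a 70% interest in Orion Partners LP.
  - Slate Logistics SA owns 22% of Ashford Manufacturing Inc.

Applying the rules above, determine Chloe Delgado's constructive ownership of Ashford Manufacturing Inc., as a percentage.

By sibling attribution (R1), Chloe Delgado is treated as also owning Hana Delgado's interest in Slate Logistics SA, giving 30% + 36% = 66%.
Chain via Orion Partners LP (R2): 70% × 66% = 46.2% of Ashford Manufacturing Inc.
Chain via Slate Logistics SA (R2): 66% × 22% = 14.52% of Ashford Manufacturing Inc.
Direct interest in Ashford Manufacturing Inc: 12%.
Aggregating (R3): 46.2% + 14.52% + 12% = 72.72%.

72.72%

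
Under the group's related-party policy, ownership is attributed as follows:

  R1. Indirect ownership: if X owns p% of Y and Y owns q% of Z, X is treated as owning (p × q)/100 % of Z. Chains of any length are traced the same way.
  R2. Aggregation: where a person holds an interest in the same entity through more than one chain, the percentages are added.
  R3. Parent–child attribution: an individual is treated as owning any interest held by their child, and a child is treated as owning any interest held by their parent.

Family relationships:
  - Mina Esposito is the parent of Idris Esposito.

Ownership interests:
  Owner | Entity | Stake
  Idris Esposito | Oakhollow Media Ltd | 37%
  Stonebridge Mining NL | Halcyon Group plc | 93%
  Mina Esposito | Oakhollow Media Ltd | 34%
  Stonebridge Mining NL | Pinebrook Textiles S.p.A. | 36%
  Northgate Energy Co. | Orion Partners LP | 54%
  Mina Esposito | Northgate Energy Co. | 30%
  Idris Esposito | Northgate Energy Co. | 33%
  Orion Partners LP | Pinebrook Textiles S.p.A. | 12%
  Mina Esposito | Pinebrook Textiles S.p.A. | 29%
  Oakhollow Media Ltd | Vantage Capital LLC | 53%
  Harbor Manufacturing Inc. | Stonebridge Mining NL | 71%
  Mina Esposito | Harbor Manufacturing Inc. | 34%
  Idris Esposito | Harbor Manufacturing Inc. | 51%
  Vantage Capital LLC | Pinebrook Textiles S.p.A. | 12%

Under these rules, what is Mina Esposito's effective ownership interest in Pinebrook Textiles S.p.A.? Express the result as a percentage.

By parent–child attribution (R3), Mina Esposito is treated as also owning Idris Esposito's interest in Harbor Manufacturing Inc, giving 34% + 51% = 85%.
By parent–child attribution (R3), Mina Esposito is treated as also owning Idris Esposito's interest in Oakhollow Media Ltd, giving 34% + 37% = 71%.
By parent–child attribution (R3), Mina Esposito is treated as also owning Idris Esposito's interest in Northgate Energy Co, giving 30% + 33% = 63%.
Chain via Harbor Manufacturing Inc. → Stonebridge Mining NL (R1): 85% × 71% × 36% = 21.726% of Pinebrook Textiles S.p.A.
Chain via Oakhollow Media Ltd → Vantage Capital LLC (R1): 71% × 53% × 12% = 4.5156% of Pinebrook Textiles S.p.A.
Chain via Northgate Energy Co. → Orion Partners LP (R1): 63% × 54% × 12% = 4.0824% of Pinebrook Textiles S.p.A.
Direct interest in Pinebrook Textiles S.p.A: 29%.
Aggregating (R2): 21.726% + 4.5156% + 4.0824% + 29% = 59.324%.

59.324%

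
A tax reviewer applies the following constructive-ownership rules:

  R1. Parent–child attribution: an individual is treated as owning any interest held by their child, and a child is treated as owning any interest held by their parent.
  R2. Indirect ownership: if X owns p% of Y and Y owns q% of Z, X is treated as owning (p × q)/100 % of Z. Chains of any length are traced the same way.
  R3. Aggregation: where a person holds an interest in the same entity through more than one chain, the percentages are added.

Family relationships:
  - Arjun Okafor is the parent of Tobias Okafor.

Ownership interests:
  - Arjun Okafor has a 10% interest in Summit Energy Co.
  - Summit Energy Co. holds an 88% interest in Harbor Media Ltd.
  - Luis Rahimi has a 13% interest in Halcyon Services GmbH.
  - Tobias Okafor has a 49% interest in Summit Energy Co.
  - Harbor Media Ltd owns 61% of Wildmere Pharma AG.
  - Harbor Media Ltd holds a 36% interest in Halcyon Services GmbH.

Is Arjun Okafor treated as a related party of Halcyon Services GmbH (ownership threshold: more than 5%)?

By parent–child attribution (R1), Arjun Okafor is treated as also owning Tobias Okafor's interest in Summit Energy Co, giving 10% + 49% = 59%.
Chain via Summit Energy Co. → Harbor Media Ltd (R2): 59% × 88% × 36% = 18.6912% of Halcyon Services GmbH.
18.6912% exceeds the 5% threshold, so Arjun is a related party to Halcyon Services GmbH.

Yes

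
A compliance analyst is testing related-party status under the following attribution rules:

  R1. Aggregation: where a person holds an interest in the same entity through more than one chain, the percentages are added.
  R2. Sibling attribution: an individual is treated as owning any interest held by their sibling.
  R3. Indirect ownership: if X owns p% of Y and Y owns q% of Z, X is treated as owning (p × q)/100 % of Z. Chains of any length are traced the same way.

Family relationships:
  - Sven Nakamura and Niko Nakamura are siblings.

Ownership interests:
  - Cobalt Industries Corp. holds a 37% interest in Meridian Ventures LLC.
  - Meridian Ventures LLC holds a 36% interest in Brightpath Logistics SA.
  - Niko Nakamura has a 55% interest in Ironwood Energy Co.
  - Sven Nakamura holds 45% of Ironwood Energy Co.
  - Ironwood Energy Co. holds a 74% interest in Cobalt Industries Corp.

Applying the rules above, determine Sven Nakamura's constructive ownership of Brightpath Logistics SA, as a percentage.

9.8568%

By sibling attribution (R2), Sven Nakamura is treated as also owning Niko Nakamura's interest in Ironwood Energy Co, giving 45% + 55% = 100%.
Chain via Ironwood Energy Co. → Cobalt Industries Corp. → Meridian Ventures LLC (R3): 100% × 74% × 37% × 36% = 9.8568% of Brightpath Logistics SA.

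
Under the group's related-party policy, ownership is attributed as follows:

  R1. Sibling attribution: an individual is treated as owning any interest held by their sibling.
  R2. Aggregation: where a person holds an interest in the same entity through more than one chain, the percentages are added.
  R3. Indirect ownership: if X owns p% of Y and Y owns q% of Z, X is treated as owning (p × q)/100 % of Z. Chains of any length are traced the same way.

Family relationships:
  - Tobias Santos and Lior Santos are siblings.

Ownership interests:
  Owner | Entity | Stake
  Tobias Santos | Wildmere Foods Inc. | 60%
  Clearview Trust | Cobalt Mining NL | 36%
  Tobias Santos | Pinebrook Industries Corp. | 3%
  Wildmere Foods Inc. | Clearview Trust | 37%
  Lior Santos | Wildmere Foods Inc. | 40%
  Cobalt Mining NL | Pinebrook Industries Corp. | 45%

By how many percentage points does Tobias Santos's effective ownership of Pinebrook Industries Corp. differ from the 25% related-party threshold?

16.006

By sibling attribution (R1), Tobias Santos is treated as also owning Lior Santos's interest in Wildmere Foods Inc, giving 60% + 40% = 100%.
Chain via Wildmere Foods Inc. → Clearview Trust → Cobalt Mining NL (R3): 100% × 37% × 36% × 45% = 5.994% of Pinebrook Industries Corp.
Direct interest in Pinebrook Industries Corp: 3%.
Aggregating (R2): 5.994% + 3% = 8.994%.
8.994% falls short of the 25% threshold by 16.006 percentage points.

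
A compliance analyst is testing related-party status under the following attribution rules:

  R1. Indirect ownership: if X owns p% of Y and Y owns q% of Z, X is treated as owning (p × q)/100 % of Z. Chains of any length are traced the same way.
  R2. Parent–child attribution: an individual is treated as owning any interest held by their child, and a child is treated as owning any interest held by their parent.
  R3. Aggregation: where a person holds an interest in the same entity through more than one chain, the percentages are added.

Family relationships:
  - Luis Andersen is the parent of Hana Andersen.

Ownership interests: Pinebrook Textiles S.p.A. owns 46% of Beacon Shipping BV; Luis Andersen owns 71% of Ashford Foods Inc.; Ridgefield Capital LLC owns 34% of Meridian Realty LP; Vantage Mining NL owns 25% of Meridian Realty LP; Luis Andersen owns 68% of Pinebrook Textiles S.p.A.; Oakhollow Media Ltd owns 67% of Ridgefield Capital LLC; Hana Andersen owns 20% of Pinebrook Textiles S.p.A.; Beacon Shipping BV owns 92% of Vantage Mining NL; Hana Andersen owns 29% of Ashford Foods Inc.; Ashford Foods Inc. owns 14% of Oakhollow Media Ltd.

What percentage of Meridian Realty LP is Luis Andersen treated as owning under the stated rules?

By parent–child attribution (R2), Luis Andersen is treated as also owning Hana Andersen's interest in Pinebrook Textiles S.p.A, giving 68% + 20% = 88%.
By parent–child attribution (R2), Luis Andersen is treated as also owning Hana Andersen's interest in Ashford Foods Inc, giving 71% + 29% = 100%.
Chain via Pinebrook Textiles S.p.A. → Beacon Shipping BV → Vantage Mining NL (R1): 88% × 46% × 92% × 25% = 9.3104% of Meridian Realty LP.
Chain via Ashford Foods Inc. → Oakhollow Media Ltd → Ridgefield Capital LLC (R1): 100% × 14% × 67% × 34% = 3.1892% of Meridian Realty LP.
Aggregating (R3): 9.3104% + 3.1892% = 12.4996%.

12.4996%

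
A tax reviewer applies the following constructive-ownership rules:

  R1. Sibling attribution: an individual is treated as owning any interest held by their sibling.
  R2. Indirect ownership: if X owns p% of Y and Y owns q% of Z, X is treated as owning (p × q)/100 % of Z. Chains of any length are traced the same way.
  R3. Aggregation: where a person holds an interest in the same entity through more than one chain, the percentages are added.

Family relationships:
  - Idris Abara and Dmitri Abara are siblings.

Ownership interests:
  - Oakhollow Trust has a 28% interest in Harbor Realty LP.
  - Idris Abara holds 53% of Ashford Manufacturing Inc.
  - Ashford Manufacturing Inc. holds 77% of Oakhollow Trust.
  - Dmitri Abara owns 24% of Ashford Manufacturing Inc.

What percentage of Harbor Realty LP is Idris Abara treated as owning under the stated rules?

By sibling attribution (R1), Idris Abara is treated as also owning Dmitri Abara's interest in Ashford Manufacturing Inc, giving 53% + 24% = 77%.
Chain via Ashford Manufacturing Inc. → Oakhollow Trust (R2): 77% × 77% × 28% = 16.6012% of Harbor Realty LP.

16.6012%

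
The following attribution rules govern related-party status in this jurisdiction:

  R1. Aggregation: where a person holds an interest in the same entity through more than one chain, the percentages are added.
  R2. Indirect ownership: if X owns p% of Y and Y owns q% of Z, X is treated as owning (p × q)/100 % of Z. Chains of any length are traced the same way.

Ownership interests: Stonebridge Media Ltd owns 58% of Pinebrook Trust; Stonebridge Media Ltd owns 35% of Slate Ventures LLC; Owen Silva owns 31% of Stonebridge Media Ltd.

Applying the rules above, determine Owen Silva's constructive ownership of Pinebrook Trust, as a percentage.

17.98%

Chain via Stonebridge Media Ltd (R2): 31% × 58% = 17.98% of Pinebrook Trust.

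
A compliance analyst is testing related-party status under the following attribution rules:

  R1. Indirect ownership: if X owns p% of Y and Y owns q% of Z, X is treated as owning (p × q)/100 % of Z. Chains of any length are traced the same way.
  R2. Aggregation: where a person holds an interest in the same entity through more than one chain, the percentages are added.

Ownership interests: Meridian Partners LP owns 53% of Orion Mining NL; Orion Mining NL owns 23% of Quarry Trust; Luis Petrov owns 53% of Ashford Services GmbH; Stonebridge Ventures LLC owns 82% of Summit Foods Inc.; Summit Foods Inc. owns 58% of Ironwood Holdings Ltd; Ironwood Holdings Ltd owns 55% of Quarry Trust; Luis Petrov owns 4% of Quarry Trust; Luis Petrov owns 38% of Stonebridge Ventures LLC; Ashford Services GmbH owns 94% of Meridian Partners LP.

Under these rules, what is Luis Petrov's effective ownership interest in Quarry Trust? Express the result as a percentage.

20.013098%

Chain via Ashford Services GmbH → Meridian Partners LP → Orion Mining NL (R1): 53% × 94% × 53% × 23% = 6.073058% of Quarry Trust.
Chain via Stonebridge Ventures LLC → Summit Foods Inc. → Ironwood Holdings Ltd (R1): 38% × 82% × 58% × 55% = 9.94004% of Quarry Trust.
Direct interest in Quarry Trust: 4%.
Aggregating (R2): 6.073058% + 9.94004% + 4% = 20.013098%.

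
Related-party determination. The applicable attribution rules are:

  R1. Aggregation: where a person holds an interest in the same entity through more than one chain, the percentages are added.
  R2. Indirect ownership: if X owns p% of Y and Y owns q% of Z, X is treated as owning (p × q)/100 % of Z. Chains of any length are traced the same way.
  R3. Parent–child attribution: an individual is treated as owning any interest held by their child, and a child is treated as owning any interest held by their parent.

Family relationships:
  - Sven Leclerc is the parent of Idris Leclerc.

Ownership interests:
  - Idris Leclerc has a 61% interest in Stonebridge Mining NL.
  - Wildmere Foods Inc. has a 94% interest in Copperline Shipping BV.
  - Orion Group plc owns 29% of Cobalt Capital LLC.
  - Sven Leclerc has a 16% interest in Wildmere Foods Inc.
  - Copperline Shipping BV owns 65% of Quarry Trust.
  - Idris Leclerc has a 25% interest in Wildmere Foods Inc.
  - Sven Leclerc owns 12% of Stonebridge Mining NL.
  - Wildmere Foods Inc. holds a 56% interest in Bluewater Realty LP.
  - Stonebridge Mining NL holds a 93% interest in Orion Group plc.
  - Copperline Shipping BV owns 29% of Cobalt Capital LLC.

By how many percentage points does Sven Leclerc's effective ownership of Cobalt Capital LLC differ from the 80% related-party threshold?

By parent–child attribution (R3), Sven Leclerc is treated as also owning Idris Leclerc's interest in Wildmere Foods Inc, giving 16% + 25% = 41%.
By parent–child attribution (R3), Sven Leclerc is treated as also owning Idris Leclerc's interest in Stonebridge Mining NL, giving 12% + 61% = 73%.
Chain via Wildmere Foods Inc. → Copperline Shipping BV (R2): 41% × 94% × 29% = 11.1766% of Cobalt Capital LLC.
Chain via Stonebridge Mining NL → Orion Group plc (R2): 73% × 93% × 29% = 19.6881% of Cobalt Capital LLC.
Aggregating (R1): 11.1766% + 19.6881% = 30.8647%.
30.8647% falls short of the 80% threshold by 49.1353 percentage points.

49.1353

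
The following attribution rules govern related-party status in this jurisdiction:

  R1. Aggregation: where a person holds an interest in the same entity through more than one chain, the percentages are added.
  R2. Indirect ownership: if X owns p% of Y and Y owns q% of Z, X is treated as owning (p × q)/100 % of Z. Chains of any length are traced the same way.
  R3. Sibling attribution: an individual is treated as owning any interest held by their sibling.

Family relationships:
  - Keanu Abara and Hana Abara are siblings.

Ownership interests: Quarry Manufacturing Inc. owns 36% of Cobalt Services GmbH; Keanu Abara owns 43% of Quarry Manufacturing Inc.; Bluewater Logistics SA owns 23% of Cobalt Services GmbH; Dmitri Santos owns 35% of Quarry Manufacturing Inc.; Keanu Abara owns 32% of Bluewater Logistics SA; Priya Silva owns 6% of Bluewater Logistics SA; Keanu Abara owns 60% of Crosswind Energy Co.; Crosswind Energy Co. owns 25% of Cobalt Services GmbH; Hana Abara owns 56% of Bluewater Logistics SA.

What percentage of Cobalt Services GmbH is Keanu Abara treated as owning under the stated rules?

By sibling attribution (R3), Keanu Abara is treated as also owning Hana Abara's interest in Bluewater Logistics SA, giving 32% + 56% = 88%.
Chain via Quarry Manufacturing Inc. (R2): 43% × 36% = 15.48% of Cobalt Services GmbH.
Chain via Crosswind Energy Co. (R2): 60% × 25% = 15% of Cobalt Services GmbH.
Chain via Bluewater Logistics SA (R2): 88% × 23% = 20.24% of Cobalt Services GmbH.
Aggregating (R1): 15.48% + 15% + 20.24% = 50.72%.

50.72%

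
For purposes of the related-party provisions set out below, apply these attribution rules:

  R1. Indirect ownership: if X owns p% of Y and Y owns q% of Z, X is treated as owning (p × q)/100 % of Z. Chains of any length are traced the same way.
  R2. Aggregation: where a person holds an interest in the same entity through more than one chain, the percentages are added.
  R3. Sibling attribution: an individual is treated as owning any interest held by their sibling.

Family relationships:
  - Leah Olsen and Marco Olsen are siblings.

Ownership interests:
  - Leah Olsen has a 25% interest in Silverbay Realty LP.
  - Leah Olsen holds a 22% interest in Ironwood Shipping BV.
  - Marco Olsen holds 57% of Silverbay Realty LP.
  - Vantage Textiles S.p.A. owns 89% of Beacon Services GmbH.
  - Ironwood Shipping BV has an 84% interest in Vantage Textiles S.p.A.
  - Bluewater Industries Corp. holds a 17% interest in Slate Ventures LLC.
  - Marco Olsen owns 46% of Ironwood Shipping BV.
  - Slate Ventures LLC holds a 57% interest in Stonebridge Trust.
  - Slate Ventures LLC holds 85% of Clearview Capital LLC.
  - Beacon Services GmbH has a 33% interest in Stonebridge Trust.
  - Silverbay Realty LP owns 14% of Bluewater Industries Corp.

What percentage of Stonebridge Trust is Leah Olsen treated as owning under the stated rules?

By sibling attribution (R3), Leah Olsen is treated as also owning Marco Olsen's interest in Silverbay Realty LP, giving 25% + 57% = 82%.
By sibling attribution (R3), Leah Olsen is treated as also owning Marco Olsen's interest in Ironwood Shipping BV, giving 22% + 46% = 68%.
Chain via Silverbay Realty LP → Bluewater Industries Corp. → Slate Ventures LLC (R1): 82% × 14% × 17% × 57% = 1.112412% of Stonebridge Trust.
Chain via Ironwood Shipping BV → Vantage Textiles S.p.A. → Beacon Services GmbH (R1): 68% × 84% × 89% × 33% = 16.776144% of Stonebridge Trust.
Aggregating (R2): 1.112412% + 16.776144% = 17.888556%.

17.888556%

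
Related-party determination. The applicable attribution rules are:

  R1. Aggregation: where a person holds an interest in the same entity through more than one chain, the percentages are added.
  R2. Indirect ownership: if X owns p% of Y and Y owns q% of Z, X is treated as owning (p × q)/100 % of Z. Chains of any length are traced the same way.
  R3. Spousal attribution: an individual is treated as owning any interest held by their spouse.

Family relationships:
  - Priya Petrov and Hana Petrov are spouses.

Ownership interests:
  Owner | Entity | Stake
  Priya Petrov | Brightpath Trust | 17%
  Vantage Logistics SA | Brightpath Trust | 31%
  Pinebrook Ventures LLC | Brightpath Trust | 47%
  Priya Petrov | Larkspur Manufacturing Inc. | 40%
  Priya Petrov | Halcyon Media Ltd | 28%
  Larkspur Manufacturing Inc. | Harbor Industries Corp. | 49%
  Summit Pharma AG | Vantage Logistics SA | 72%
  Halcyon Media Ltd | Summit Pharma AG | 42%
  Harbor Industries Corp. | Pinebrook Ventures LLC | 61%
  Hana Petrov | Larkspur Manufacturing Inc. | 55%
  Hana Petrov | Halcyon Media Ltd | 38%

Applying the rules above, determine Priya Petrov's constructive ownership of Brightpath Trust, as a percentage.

36.532989%

By spousal attribution (R3), Priya Petrov is treated as also owning Hana Petrov's interest in Halcyon Media Ltd, giving 28% + 38% = 66%.
By spousal attribution (R3), Priya Petrov is treated as also owning Hana Petrov's interest in Larkspur Manufacturing Inc, giving 40% + 55% = 95%.
Chain via Halcyon Media Ltd → Summit Pharma AG → Vantage Logistics SA (R2): 66% × 42% × 72% × 31% = 6.187104% of Brightpath Trust.
Chain via Larkspur Manufacturing Inc. → Harbor Industries Corp. → Pinebrook Ventures LLC (R2): 95% × 49% × 61% × 47% = 13.345885% of Brightpath Trust.
Direct interest in Brightpath Trust: 17%.
Aggregating (R1): 6.187104% + 13.345885% + 17% = 36.532989%.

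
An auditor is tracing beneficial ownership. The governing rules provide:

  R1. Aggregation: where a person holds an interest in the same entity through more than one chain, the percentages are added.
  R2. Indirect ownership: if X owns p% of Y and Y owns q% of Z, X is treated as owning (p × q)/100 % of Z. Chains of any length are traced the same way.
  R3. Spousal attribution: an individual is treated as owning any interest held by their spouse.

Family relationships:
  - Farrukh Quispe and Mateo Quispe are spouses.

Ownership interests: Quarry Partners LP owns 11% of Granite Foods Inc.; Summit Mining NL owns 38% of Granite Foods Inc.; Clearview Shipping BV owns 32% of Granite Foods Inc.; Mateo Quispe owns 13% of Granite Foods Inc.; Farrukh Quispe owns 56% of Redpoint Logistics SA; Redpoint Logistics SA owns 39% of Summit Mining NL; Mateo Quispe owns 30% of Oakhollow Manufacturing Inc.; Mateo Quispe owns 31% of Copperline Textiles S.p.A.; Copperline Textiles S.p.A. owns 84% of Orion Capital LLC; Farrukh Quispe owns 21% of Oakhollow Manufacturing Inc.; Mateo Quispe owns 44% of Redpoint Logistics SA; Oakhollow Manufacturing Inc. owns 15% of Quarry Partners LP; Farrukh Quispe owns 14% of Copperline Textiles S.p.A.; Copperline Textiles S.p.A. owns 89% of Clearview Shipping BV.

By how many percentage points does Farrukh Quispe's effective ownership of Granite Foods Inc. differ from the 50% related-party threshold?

8.5225

By spousal attribution (R3), Farrukh Quispe is treated as also owning Mateo Quispe's interest in Redpoint Logistics SA, giving 56% + 44% = 100%.
By spousal attribution (R3), Farrukh Quispe is treated as also owning Mateo Quispe's interest in Copperline Textiles S.p.A, giving 14% + 31% = 45%.
By spousal attribution (R3), Farrukh Quispe is treated as also owning Mateo Quispe's interest in Oakhollow Manufacturing Inc, giving 21% + 30% = 51%.
By spousal attribution (R3), Farrukh Quispe is treated as owning Mateo Quispe's 13% interest in Granite Foods Inc.
Chain via Redpoint Logistics SA → Summit Mining NL (R2): 100% × 39% × 38% = 14.82% of Granite Foods Inc.
Chain via Copperline Textiles S.p.A. → Clearview Shipping BV (R2): 45% × 89% × 32% = 12.816% of Granite Foods Inc.
Chain via Oakhollow Manufacturing Inc. → Quarry Partners LP (R2): 51% × 15% × 11% = 0.8415% of Granite Foods Inc.
Direct interest in Granite Foods Inc: 13%.
Aggregating (R1): 14.82% + 12.816% + 0.8415% + 13% = 41.4775%.
41.4775% falls short of the 50% threshold by 8.5225 percentage points.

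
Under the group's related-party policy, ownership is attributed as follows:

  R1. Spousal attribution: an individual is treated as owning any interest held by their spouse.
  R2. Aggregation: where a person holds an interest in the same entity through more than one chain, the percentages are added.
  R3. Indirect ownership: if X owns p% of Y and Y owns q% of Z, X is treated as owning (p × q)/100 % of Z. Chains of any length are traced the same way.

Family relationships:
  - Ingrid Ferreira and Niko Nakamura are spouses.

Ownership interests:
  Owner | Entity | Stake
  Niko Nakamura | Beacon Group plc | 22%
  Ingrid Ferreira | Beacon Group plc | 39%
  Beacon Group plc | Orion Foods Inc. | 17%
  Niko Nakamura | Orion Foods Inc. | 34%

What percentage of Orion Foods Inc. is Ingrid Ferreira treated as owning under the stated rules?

By spousal attribution (R1), Ingrid Ferreira is treated as also owning Niko Nakamura's interest in Beacon Group plc, giving 39% + 22% = 61%.
By spousal attribution (R1), Ingrid Ferreira is treated as owning Niko Nakamura's 34% interest in Orion Foods Inc.
Chain via Beacon Group plc (R3): 61% × 17% = 10.37% of Orion Foods Inc.
Direct interest in Orion Foods Inc: 34%.
Aggregating (R2): 10.37% + 34% = 44.37%.

44.37%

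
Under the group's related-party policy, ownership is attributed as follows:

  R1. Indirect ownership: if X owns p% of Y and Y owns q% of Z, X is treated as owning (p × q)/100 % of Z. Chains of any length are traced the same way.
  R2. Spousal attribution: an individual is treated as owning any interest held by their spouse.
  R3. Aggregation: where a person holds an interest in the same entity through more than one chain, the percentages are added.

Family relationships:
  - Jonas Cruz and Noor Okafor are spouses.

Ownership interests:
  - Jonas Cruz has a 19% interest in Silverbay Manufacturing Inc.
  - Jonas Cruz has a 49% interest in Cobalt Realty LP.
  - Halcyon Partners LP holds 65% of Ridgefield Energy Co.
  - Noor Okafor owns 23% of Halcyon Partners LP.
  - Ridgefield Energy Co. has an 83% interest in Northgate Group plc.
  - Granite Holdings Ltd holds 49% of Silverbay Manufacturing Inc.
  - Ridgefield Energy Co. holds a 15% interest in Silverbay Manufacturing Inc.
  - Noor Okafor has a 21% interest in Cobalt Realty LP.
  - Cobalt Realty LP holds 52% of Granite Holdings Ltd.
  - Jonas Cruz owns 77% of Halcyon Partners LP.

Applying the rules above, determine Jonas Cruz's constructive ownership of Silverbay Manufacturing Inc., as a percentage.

46.586%

By spousal attribution (R2), Jonas Cruz is treated as also owning Noor Okafor's interest in Halcyon Partners LP, giving 77% + 23% = 100%.
By spousal attribution (R2), Jonas Cruz is treated as also owning Noor Okafor's interest in Cobalt Realty LP, giving 49% + 21% = 70%.
Chain via Halcyon Partners LP → Ridgefield Energy Co. (R1): 100% × 65% × 15% = 9.75% of Silverbay Manufacturing Inc.
Chain via Cobalt Realty LP → Granite Holdings Ltd (R1): 70% × 52% × 49% = 17.836% of Silverbay Manufacturing Inc.
Direct interest in Silverbay Manufacturing Inc: 19%.
Aggregating (R3): 9.75% + 17.836% + 19% = 46.586%.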